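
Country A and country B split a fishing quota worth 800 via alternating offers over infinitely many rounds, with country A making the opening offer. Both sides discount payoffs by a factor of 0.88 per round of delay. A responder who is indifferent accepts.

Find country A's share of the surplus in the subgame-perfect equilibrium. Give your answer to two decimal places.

When country A proposes, country B accepts any offer worth at least 0.88 times what country B would get by proposing next round; and vice versa.
This gives x = 800 − 0.88y and y = 800 − 0.88x, where x and y are each side's share when it proposes.
Hence (1 − 0.88·0.88)x = 800(1 − 0.88), i.e. 0.2256·x = 96.
x ≈ 425.5319; country B's share is 800 − x ≈ 374.4681.

425.53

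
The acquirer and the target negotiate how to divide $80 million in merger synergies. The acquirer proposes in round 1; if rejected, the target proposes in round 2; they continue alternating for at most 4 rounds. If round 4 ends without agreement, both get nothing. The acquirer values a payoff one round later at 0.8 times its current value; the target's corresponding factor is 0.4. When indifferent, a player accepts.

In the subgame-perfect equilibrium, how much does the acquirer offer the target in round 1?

16.64

Round 4 (the target proposes): the acquirer will accept anything ≥ 0, so the target offers 0 and keeps 80.
Round 3 (the acquirer proposes): the target can get 80 next round, worth 0.4 × 80 = 32 now. The acquirer offers 32 and keeps 80 − 32 = 48.
Round 2 (the target proposes): the acquirer can get 48 next round, worth 0.8 × 48 = 38.4 now. The target offers 38.4 and keeps 80 − 38.4 = 41.6.
Round 1 (the acquirer proposes): the target can get 41.6 next round, worth 0.4 × 41.6 = 16.64 now; the acquirer offers that and keeps 63.36.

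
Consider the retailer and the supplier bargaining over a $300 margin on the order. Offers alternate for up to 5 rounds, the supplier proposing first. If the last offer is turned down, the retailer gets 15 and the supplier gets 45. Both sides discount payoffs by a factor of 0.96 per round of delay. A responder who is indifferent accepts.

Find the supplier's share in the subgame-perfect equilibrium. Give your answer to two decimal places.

Solve by backward induction from round 5.
Round 5 (the supplier proposes): the retailer gets 15 if talks fail, so the supplier offers 15 and keeps 285.
Round 4 (the retailer proposes): the supplier can get 285 next round, worth 0.96 × 285 = 273.6 now, so the retailer offers 273.6, keeping 26.4.
Round 3 (the supplier proposes): the retailer can get 26.4 next round, worth 0.96 × 26.4 = 25.344 now, so the supplier offers 25.344, keeping 274.656.
Round 2 (the retailer proposes): the supplier can get 274.656 next round, worth 0.96 × 274.656 = 263.66976 now. The retailer offers 263.66976 and keeps 300 − 263.66976 = 36.33024.
Round 1 (the supplier proposes): the retailer can get 36.33024 next round, worth 0.96 × 36.33024 = 34.8770304 now, so the supplier offers 34.8770304, keeping 265.1229696.

265.12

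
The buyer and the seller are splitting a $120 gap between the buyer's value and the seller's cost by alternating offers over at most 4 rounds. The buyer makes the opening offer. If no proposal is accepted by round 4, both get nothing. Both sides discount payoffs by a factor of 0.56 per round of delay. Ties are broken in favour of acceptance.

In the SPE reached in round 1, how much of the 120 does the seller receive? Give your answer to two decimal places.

50.64

Round 4 (the seller proposes): rejection yields 0 for the buyer; the seller offers 0 and keeps 120.
Round 3 (the buyer proposes): the seller can get 120 next round, worth 0.56 × 120 = 67.2 now. The buyer offers 67.2 and keeps 120 − 67.2 = 52.8.
Round 2 (the seller proposes): the buyer can get 52.8 next round, worth 0.56 × 52.8 = 29.568 now, so the seller offers 29.568, keeping 90.432.
Round 1 (the buyer proposes): the seller can get 90.432 next round, worth 0.56 × 90.432 = 50.64192 now. The buyer offers 50.64192 and keeps 120 − 50.64192 = 69.35808.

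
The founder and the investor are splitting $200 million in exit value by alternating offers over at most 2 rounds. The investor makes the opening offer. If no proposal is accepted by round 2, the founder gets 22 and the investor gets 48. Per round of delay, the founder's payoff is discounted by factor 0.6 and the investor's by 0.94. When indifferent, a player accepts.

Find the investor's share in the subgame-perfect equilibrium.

Round 2 (the founder proposes): the investor gets 48 if talks fail, so the founder offers 48 and keeps 152.
Round 1 (the investor proposes): the founder can get 152 next round, worth 0.6 × 152 = 91.2 now. The investor offers 91.2 and keeps 200 − 91.2 = 108.8.

108.8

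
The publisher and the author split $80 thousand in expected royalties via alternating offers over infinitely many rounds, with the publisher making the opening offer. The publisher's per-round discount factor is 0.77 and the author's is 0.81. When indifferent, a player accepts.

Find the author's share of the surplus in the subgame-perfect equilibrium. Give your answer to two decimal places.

39.61

When the publisher proposes, the author accepts any offer worth at least 0.81 times what the author would get by proposing next round; and vice versa.
This gives x = 80 − 0.81y and y = 80 − 0.77x, where x and y are each side's share when it proposes.
Hence (1 − 0.81·0.77)x = 80(1 − 0.81), i.e. 0.3763·x = 15.2.
x ≈ 40.3933; the author's share is 80 − x ≈ 39.6067.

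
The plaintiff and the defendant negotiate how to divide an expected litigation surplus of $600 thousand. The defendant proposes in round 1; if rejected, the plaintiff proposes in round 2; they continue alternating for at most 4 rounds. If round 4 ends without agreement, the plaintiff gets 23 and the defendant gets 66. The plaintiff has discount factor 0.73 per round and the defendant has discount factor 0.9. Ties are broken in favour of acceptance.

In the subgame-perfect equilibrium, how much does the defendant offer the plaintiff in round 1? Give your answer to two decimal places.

Round 4 (the plaintiff proposes): the defendant gets 66 if talks fail, so the plaintiff offers 66 and keeps 534.
Round 3 (the defendant proposes): the plaintiff can get 534 next round, worth 0.73 × 534 = 389.82 now. The defendant offers 389.82 and keeps 600 − 389.82 = 210.18.
Round 2 (the plaintiff proposes): the defendant can get 210.18 next round, worth 0.9 × 210.18 = 189.162 now. The plaintiff offers 189.162 and keeps 600 − 189.162 = 410.838.
Round 1 (the defendant proposes): the plaintiff can get 410.838 next round, worth 0.73 × 410.838 = 299.91174 now; the defendant offers that and keeps 300.08826.

299.91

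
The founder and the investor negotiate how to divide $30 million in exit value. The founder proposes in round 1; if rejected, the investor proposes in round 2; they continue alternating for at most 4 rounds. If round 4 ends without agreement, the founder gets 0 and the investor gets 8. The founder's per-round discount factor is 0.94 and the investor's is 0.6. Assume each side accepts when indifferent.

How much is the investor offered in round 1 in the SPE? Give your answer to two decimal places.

Round 4 (the investor proposes): the founder will accept anything ≥ 0, so the investor offers 0 and keeps 30.
Round 3 (the founder proposes): the investor can get 30 next round, worth 0.6 × 30 = 18 now; the founder offers that and keeps 12.
Round 2 (the investor proposes): the founder can get 12 next round, worth 0.94 × 12 = 11.28 now; the investor offers that and keeps 18.72.
Round 1 (the founder proposes): the investor can get 18.72 next round, worth 0.6 × 18.72 = 11.232 now. The founder offers 11.232 and keeps 30 − 11.232 = 18.768.

11.23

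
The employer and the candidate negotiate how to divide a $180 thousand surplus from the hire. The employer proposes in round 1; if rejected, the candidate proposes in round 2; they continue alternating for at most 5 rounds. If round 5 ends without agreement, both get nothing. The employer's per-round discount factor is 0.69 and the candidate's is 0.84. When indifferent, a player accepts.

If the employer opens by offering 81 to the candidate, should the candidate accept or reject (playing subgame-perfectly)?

Round 5 (the employer proposes): the candidate will accept anything ≥ 0, so the employer offers 0 and keeps 180.
Round 4 (the candidate proposes): the employer can get 180 next round, worth 0.69 × 180 = 124.2 now, so the candidate offers 124.2, keeping 55.8.
Round 3 (the employer proposes): the candidate can get 55.8 next round, worth 0.84 × 55.8 = 46.872 now. The employer offers 46.872 and keeps 180 − 46.872 = 133.128.
Round 2 (the candidate proposes): the employer can get 133.128 next round, worth 0.69 × 133.128 = 91.85832 now. The candidate offers 91.85832 and keeps 180 − 91.85832 = 88.14168.
So by rejecting in round 1, the candidate gets 88.14168 next round, worth 0.84 × 88.14168 = 74.0390112 now.
Offer 81 ≥ 74.0390112, so the candidate accepts.

Accept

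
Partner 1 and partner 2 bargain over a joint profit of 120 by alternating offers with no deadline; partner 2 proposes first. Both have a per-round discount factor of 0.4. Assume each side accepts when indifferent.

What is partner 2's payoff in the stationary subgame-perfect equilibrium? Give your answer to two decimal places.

85.71

In a stationary SPE each proposer offers the other exactly their discounted continuation value.
If partner 2 keeps x when proposing and partner 1 keeps y when proposing, then x = 120 − 0.4y and y = 120 − 0.4x.
Solving: x = 120(1 − 0.4) / (1 − 0.4·0.4) = 72 / 0.84 ≈ 85.7143.
Partner 1 gets 120 − 85.7143 ≈ 34.2857.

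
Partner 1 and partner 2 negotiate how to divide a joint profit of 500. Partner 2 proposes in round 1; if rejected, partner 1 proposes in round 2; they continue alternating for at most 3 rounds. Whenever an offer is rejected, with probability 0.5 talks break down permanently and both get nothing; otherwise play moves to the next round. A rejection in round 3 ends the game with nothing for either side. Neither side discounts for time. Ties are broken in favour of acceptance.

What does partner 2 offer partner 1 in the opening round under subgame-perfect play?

125

By backward induction:
Round 3 (partner 2 proposes): partner 1 will accept anything ≥ 0, so partner 2 offers 0 and keeps 500.
Round 2 (partner 1 proposes): rejecting gives partner 2 an expected 0.5 × 500 = 250. Partner 1 offers 250 and keeps 500 − 250 = 250.
Round 1 (partner 2 proposes): rejecting gives partner 1 an expected 0.5 × 250 = 125; partner 2 offers that and keeps 375.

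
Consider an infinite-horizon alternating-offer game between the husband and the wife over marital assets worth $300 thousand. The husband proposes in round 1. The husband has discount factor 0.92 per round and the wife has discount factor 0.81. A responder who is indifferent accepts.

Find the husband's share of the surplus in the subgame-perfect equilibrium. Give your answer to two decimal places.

223.70

Let x be the husband's share when the husband proposes and y be the wife's share when the wife proposes.
The wife accepts iff offered ≥ 0.81·y, so x = 300 − 0.81y. Symmetrically y = 300 − 0.92x.
Substituting: x = 300 − 0.81(300 − 0.92x), giving x(1 − 0.92·0.81) = 300(1 − 0.81).
So x = 300 × 0.19 / 0.2548 ≈ 223.7049, and the wife receives 300 − x ≈ 76.2951.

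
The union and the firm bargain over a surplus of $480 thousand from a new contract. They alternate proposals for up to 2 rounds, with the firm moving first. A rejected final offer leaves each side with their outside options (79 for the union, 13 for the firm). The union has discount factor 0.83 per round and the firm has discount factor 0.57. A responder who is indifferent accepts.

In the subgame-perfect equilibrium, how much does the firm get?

92.39

Solve by backward induction from round 2.
Round 2 (the union proposes): the firm gets 13 if talks fail, so the union offers 13 and keeps 467.
Round 1 (the firm proposes): the union can get 467 next round, worth 0.83 × 467 = 387.61 now, so the firm offers 387.61, keeping 92.39.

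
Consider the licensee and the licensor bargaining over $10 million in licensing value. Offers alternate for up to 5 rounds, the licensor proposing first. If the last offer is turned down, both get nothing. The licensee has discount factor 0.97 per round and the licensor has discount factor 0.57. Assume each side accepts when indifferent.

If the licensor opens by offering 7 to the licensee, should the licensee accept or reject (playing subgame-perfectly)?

Accept

Round 5 (the licensor proposes): rejection yields 0 for the licensee; the licensor offers 0 and keeps 10.
Round 4 (the licensee proposes): the licensor can get 10 next round, worth 0.57 × 10 = 5.7 now, so the licensee offers 5.7, keeping 4.3.
Round 3 (the licensor proposes): the licensee can get 4.3 next round, worth 0.97 × 4.3 = 4.171 now; the licensor offers that and keeps 5.829.
Round 2 (the licensee proposes): the licensor can get 5.829 next round, worth 0.57 × 5.829 = 3.32253 now. The licensee offers 3.32253 and keeps 10 − 3.32253 = 6.67747.
So by rejecting in round 1, the licensee gets 6.67747 next round, worth 0.97 × 6.67747 = 6.4771459 now.
Offer 7 ≥ 6.4771459, so the licensee accepts.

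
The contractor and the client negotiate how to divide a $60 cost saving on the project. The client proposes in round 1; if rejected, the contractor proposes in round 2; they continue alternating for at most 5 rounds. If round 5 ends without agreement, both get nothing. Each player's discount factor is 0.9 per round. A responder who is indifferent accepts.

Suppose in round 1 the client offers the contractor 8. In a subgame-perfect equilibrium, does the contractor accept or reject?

Reject

Round 5 (the client proposes): rejection yields 0 for the contractor; the client offers 0 and keeps 60.
Round 4 (the contractor proposes): the client can get 60 next round, worth 0.9 × 60 = 54 now; the contractor offers that and keeps 6.
Round 3 (the client proposes): the contractor can get 6 next round, worth 0.9 × 6 = 5.4 now; the client offers that and keeps 54.6.
Round 2 (the contractor proposes): the client can get 54.6 next round, worth 0.9 × 54.6 = 49.14 now; the contractor offers that and keeps 10.86.
So by rejecting in round 1, the contractor gets 10.86 next round, worth 0.9 × 10.86 = 9.774 now.
Offer 8 < 9.774, so the contractor rejects.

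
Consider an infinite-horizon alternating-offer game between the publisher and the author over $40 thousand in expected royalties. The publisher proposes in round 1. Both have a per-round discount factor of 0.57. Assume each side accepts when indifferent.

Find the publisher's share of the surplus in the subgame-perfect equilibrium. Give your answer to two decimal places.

When the publisher proposes, the author accepts any offer worth at least 0.57 times what the author would get by proposing next round; and vice versa.
This gives x = 40 − 0.57y and y = 40 − 0.57x, where x and y are each side's share when it proposes.
Hence (1 − 0.57·0.57)x = 40(1 − 0.57), i.e. 0.6751·x = 17.2.
x ≈ 25.4777; the author's share is 40 − x ≈ 14.5223.

25.48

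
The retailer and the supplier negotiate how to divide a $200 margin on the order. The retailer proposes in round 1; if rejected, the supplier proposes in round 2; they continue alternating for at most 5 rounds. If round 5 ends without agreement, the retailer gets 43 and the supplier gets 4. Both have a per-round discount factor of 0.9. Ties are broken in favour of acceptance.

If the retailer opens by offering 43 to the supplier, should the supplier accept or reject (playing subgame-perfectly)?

Accept

Round 5 (the retailer proposes): the supplier gets 4 if talks fail, so the retailer offers 4 and keeps 196.
Round 4 (the supplier proposes): the retailer can get 196 next round, worth 0.9 × 196 = 176.4 now; the supplier offers that and keeps 23.6.
Round 3 (the retailer proposes): the supplier can get 23.6 next round, worth 0.9 × 23.6 = 21.24 now, so the retailer offers 21.24, keeping 178.76.
Round 2 (the supplier proposes): the retailer can get 178.76 next round, worth 0.9 × 178.76 = 160.884 now; the supplier offers that and keeps 39.116.
So by rejecting in round 1, the supplier gets 39.116 next round, worth 0.9 × 39.116 = 35.2044 now.
Offer 43 ≥ 35.2044, so the supplier accepts.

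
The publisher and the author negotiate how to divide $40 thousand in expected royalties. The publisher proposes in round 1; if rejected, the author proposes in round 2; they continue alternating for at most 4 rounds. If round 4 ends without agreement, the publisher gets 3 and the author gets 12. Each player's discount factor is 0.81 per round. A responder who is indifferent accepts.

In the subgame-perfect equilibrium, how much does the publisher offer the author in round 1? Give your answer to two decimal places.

25.82

By backward induction:
Round 4 (the author proposes): the publisher gets 3 if talks fail, so the author offers 3 and keeps 37.
Round 3 (the publisher proposes): the author can get 37 next round, worth 0.81 × 37 = 29.97 now. The publisher offers 29.97 and keeps 40 − 29.97 = 10.03.
Round 2 (the author proposes): the publisher can get 10.03 next round, worth 0.81 × 10.03 = 8.1243 now; the author offers that and keeps 31.8757.
Round 1 (the publisher proposes): the author can get 31.8757 next round, worth 0.81 × 31.8757 = 25.819317 now. The publisher offers 25.819317 and keeps 40 − 25.819317 = 14.180683.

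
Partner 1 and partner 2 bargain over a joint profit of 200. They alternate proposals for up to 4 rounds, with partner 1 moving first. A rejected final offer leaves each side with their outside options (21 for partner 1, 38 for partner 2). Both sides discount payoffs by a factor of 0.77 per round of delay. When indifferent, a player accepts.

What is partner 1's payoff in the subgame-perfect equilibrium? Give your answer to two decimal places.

Solve by backward induction from round 4.
Round 4 (partner 2 proposes): partner 1 gets 21 if talks fail, so partner 2 offers 21 and keeps 179.
Round 3 (partner 1 proposes): partner 2 can get 179 next round, worth 0.77 × 179 = 137.83 now, so partner 1 offers 137.83, keeping 62.17.
Round 2 (partner 2 proposes): partner 1 can get 62.17 next round, worth 0.77 × 62.17 = 47.8709 now. Partner 2 offers 47.8709 and keeps 200 − 47.8709 = 152.1291.
Round 1 (partner 1 proposes): partner 2 can get 152.1291 next round, worth 0.77 × 152.1291 = 117.139407 now; partner 1 offers that and keeps 82.860593.

82.86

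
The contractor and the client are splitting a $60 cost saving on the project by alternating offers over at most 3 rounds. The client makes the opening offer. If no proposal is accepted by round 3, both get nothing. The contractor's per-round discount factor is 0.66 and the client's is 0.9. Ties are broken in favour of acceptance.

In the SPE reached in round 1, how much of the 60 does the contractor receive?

3.96

Round 3 (the client proposes): rejection yields 0 for the contractor; the client offers 0 and keeps 60.
Round 2 (the contractor proposes): the client can get 60 next round, worth 0.9 × 60 = 54 now, so the contractor offers 54, keeping 6.
Round 1 (the client proposes): the contractor can get 6 next round, worth 0.66 × 6 = 3.96 now. The client offers 3.96 and keeps 60 − 3.96 = 56.04.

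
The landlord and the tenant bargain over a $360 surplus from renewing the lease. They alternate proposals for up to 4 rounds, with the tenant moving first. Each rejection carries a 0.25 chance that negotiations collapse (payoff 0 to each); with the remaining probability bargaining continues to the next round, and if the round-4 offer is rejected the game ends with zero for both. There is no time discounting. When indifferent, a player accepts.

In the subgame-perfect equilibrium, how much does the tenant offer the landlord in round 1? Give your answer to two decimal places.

219.38

By backward induction:
Round 4 (the landlord proposes): the tenant will accept anything ≥ 0, so the landlord offers 0 and keeps 360.
Round 3 (the tenant proposes): rejecting gives the landlord an expected 0.75 × 360 = 270; the tenant offers that and keeps 90.
Round 2 (the landlord proposes): rejecting gives the tenant an expected 0.75 × 90 = 67.5, so the landlord offers 67.5, keeping 292.5.
Round 1 (the tenant proposes): rejecting gives the landlord an expected 0.75 × 292.5 = 219.375; the tenant offers that and keeps 140.625.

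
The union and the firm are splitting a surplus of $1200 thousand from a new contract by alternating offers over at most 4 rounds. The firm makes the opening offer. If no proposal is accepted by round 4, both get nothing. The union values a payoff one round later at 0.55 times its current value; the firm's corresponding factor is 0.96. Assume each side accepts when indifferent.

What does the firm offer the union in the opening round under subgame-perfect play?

Work backward from the last round.
Round 4 (the union proposes): the firm will accept anything ≥ 0, so the union offers 0 and keeps 1200.
Round 3 (the firm proposes): the union can get 1200 next round, worth 0.55 × 1200 = 660 now. The firm offers 660 and keeps 1200 − 660 = 540.
Round 2 (the union proposes): the firm can get 540 next round, worth 0.96 × 540 = 518.4 now, so the union offers 518.4, keeping 681.6.
Round 1 (the firm proposes): the union can get 681.6 next round, worth 0.55 × 681.6 = 374.88 now. The firm offers 374.88 and keeps 1200 − 374.88 = 825.12.

374.88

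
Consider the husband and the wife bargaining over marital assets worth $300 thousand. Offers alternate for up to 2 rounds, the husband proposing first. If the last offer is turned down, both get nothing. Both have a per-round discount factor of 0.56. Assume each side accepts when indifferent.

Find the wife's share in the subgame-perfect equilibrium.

Round 2 (the wife proposes): rejection yields 0 for the husband; the wife offers 0 and keeps 300.
Round 1 (the husband proposes): the wife can get 300 next round, worth 0.56 × 300 = 168 now; the husband offers that and keeps 132.

168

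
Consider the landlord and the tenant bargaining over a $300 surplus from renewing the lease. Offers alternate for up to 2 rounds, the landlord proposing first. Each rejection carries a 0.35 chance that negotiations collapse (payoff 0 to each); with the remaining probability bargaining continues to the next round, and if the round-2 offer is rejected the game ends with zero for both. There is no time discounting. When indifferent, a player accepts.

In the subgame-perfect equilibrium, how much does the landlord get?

Round 2 (the tenant proposes): rejection yields 0 for the landlord; the tenant offers 0 and keeps 300.
Round 1 (the landlord proposes): rejecting gives the tenant an expected 0.65 × 300 = 195; the landlord offers that and keeps 105.

105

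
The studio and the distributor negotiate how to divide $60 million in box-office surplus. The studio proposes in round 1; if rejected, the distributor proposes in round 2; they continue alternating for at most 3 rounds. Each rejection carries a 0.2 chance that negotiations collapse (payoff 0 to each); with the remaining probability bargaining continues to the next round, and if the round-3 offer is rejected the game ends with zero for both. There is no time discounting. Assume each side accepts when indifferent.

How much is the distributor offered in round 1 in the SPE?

9.6

Round 3 (the studio proposes): rejection yields 0 for the distributor; the studio offers 0 and keeps 60.
Round 2 (the distributor proposes): rejecting gives the studio an expected 0.8 × 60 = 48; the distributor offers that and keeps 12.
Round 1 (the studio proposes): rejecting gives the distributor an expected 0.8 × 12 = 9.6, so the studio offers 9.6, keeping 50.4.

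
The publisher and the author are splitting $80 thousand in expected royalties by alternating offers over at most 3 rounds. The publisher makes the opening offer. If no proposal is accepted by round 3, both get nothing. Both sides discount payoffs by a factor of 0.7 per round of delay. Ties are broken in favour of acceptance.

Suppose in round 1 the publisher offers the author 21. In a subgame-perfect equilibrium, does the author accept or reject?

Accept

Round 3 (the publisher proposes): the author will accept anything ≥ 0, so the publisher offers 0 and keeps 80.
Round 2 (the author proposes): the publisher can get 80 next round, worth 0.7 × 80 = 56 now. The author offers 56 and keeps 80 − 56 = 24.
So by rejecting in round 1, the author gets 24 next round, worth 0.7 × 24 = 16.8 now.
Offer 21 ≥ 16.8, so the author accepts.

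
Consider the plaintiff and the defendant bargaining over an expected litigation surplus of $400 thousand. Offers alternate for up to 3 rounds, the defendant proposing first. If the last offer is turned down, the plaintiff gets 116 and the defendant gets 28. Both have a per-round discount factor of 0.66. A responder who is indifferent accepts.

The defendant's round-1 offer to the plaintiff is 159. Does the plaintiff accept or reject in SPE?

Round 3 (the defendant proposes): the plaintiff gets 116 if talks fail, so the defendant offers 116 and keeps 284.
Round 2 (the plaintiff proposes): the defendant can get 284 next round, worth 0.66 × 284 = 187.44 now; the plaintiff offers that and keeps 212.56.
So by rejecting in round 1, the plaintiff gets 212.56 next round, worth 0.66 × 212.56 = 140.2896 now.
Offer 159 ≥ 140.2896, so the plaintiff accepts.

Accept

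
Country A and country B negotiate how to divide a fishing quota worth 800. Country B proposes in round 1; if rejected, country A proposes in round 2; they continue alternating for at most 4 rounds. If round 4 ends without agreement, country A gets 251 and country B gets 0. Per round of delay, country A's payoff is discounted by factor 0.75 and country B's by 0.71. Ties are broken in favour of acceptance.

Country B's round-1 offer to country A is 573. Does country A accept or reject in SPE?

Accept

Round 4 (country A proposes): country B will accept anything ≥ 0, so country A offers 0 and keeps 800.
Round 3 (country B proposes): country A can get 800 next round, worth 0.75 × 800 = 600 now; country B offers that and keeps 200.
Round 2 (country A proposes): country B can get 200 next round, worth 0.71 × 200 = 142 now, so country A offers 142, keeping 658.
So by rejecting in round 1, country A gets 658 next round, worth 0.75 × 658 = 493.5 now.
Offer 573 ≥ 493.5, so country A accepts.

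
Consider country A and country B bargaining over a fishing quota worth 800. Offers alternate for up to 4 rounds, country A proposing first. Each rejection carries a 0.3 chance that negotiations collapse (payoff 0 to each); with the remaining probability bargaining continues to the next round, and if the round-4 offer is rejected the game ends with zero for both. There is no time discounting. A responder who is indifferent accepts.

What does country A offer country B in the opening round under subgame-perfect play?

442.4

Round 4 (country B proposes): rejection yields 0 for country A; country B offers 0 and keeps 800.
Round 3 (country A proposes): rejecting gives country B an expected 0.7 × 800 = 560, so country A offers 560, keeping 240.
Round 2 (country B proposes): rejecting gives country A an expected 0.7 × 240 = 168. Country B offers 168 and keeps 800 − 168 = 632.
Round 1 (country A proposes): rejecting gives country B an expected 0.7 × 632 = 442.4, so country A offers 442.4, keeping 357.6.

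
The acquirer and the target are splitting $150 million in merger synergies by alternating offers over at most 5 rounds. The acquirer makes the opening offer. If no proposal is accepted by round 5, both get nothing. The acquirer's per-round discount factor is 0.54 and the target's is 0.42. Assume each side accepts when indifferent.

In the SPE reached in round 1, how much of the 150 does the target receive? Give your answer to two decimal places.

Solve by backward induction from round 5.
Round 5 (the acquirer proposes): rejection yields 0 for the target; the acquirer offers 0 and keeps 150.
Round 4 (the target proposes): the acquirer can get 150 next round, worth 0.54 × 150 = 81 now. The target offers 81 and keeps 150 − 81 = 69.
Round 3 (the acquirer proposes): the target can get 69 next round, worth 0.42 × 69 = 28.98 now, so the acquirer offers 28.98, keeping 121.02.
Round 2 (the target proposes): the acquirer can get 121.02 next round, worth 0.54 × 121.02 = 65.3508 now; the target offers that and keeps 84.6492.
Round 1 (the acquirer proposes): the target can get 84.6492 next round, worth 0.42 × 84.6492 = 35.552664 now. The acquirer offers 35.552664 and keeps 150 − 35.552664 = 114.447336.

35.55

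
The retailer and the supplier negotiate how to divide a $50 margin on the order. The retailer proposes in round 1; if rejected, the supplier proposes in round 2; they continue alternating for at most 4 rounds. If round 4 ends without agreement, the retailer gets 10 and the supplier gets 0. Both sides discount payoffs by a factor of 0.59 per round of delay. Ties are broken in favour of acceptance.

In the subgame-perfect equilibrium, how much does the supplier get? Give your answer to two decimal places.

Round 4 (the supplier proposes): the retailer gets 10 if talks fail, so the supplier offers 10 and keeps 40.
Round 3 (the retailer proposes): the supplier can get 40 next round, worth 0.59 × 40 = 23.6 now. The retailer offers 23.6 and keeps 50 − 23.6 = 26.4.
Round 2 (the supplier proposes): the retailer can get 26.4 next round, worth 0.59 × 26.4 = 15.576 now, so the supplier offers 15.576, keeping 34.424.
Round 1 (the retailer proposes): the supplier can get 34.424 next round, worth 0.59 × 34.424 = 20.31016 now. The retailer offers 20.31016 and keeps 50 − 20.31016 = 29.68984.

20.31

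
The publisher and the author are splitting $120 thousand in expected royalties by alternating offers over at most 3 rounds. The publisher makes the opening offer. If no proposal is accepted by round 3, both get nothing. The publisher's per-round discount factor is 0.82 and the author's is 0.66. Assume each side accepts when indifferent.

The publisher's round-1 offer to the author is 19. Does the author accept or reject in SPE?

Work out the author's continuation value if the offer is rejected.
Round 3 (the publisher proposes): the author will accept anything ≥ 0, so the publisher offers 0 and keeps 120.
Round 2 (the author proposes): the publisher can get 120 next round, worth 0.82 × 120 = 98.4 now, so the author offers 98.4, keeping 21.6.
So by rejecting in round 1, the author gets 21.6 next round, worth 0.66 × 21.6 = 14.256 now.
Offer 19 ≥ 14.256, so the author accepts.

Accept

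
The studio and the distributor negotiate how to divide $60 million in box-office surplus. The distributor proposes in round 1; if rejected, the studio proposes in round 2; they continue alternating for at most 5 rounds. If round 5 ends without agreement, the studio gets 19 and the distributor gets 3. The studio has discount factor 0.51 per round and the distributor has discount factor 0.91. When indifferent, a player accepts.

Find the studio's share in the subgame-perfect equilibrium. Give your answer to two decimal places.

8.12

Round 5 (the distributor proposes): the studio gets 19 if talks fail, so the distributor offers 19 and keeps 41.
Round 4 (the studio proposes): the distributor can get 41 next round, worth 0.91 × 41 = 37.31 now; the studio offers that and keeps 22.69.
Round 3 (the distributor proposes): the studio can get 22.69 next round, worth 0.51 × 22.69 = 11.5719 now; the distributor offers that and keeps 48.4281.
Round 2 (the studio proposes): the distributor can get 48.4281 next round, worth 0.91 × 48.4281 = 44.069571 now, so the studio offers 44.069571, keeping 15.930429.
Round 1 (the distributor proposes): the studio can get 15.930429 next round, worth 0.51 × 15.930429 = 8.12451879 now; the distributor offers that and keeps 51.87548121.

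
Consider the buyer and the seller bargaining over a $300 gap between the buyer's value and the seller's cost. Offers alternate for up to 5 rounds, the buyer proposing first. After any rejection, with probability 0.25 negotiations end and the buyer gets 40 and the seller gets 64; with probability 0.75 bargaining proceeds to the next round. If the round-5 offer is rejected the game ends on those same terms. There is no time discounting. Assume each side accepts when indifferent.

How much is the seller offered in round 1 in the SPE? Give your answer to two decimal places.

121.42

Round 5 (the buyer proposes): the seller gets 64 if talks fail, so the buyer offers 64 and keeps 236.
Round 4 (the seller proposes): rejecting gives the buyer an expected 0.75 × 236 + 0.25 × 40 = 187. The seller offers 187 and keeps 300 − 187 = 113.
Round 3 (the buyer proposes): rejecting gives the seller an expected 0.75 × 113 + 0.25 × 64 = 100.75; the buyer offers that and keeps 199.25.
Round 2 (the seller proposes): rejecting gives the buyer an expected 0.75 × 199.25 + 0.25 × 40 = 159.4375, so the seller offers 159.4375, keeping 140.5625.
Round 1 (the buyer proposes): rejecting gives the seller an expected 0.75 × 140.5625 + 0.25 × 64 = 121.421875. The buyer offers 121.421875 and keeps 300 − 121.421875 = 178.578125.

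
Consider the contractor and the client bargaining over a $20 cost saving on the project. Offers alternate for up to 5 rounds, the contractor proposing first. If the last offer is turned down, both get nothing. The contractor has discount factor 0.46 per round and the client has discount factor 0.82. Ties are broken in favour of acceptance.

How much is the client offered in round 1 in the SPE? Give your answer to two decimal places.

12.20

Round 5 (the contractor proposes): rejection yields 0 for the client; the contractor offers 0 and keeps 20.
Round 4 (the client proposes): the contractor can get 20 next round, worth 0.46 × 20 = 9.2 now. The client offers 9.2 and keeps 20 − 9.2 = 10.8.
Round 3 (the contractor proposes): the client can get 10.8 next round, worth 0.82 × 10.8 = 8.856 now, so the contractor offers 8.856, keeping 11.144.
Round 2 (the client proposes): the contractor can get 11.144 next round, worth 0.46 × 11.144 = 5.12624 now, so the client offers 5.12624, keeping 14.87376.
Round 1 (the contractor proposes): the client can get 14.87376 next round, worth 0.82 × 14.87376 = 12.1964832 now. The contractor offers 12.1964832 and keeps 20 − 12.1964832 = 7.8035168.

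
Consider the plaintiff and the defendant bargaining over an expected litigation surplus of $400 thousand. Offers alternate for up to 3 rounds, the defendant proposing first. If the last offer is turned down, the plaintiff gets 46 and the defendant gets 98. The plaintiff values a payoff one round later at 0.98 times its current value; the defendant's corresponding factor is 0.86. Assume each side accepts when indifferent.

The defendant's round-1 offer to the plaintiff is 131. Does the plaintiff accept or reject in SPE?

Round 3 (the defendant proposes): the plaintiff gets 46 if talks fail, so the defendant offers 46 and keeps 354.
Round 2 (the plaintiff proposes): the defendant can get 354 next round, worth 0.86 × 354 = 304.44 now, so the plaintiff offers 304.44, keeping 95.56.
So by rejecting in round 1, the plaintiff gets 95.56 next round, worth 0.98 × 95.56 = 93.6488 now.
Offer 131 ≥ 93.6488, so the plaintiff accepts.

Accept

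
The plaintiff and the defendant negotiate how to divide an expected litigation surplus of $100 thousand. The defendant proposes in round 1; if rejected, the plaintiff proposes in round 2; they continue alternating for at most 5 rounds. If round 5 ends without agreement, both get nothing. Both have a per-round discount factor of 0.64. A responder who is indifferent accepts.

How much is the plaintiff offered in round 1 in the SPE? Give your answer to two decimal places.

Solve by backward induction from round 5.
Round 5 (the defendant proposes): rejection yields 0 for the plaintiff; the defendant offers 0 and keeps 100.
Round 4 (the plaintiff proposes): the defendant can get 100 next round, worth 0.64 × 100 = 64 now, so the plaintiff offers 64, keeping 36.
Round 3 (the defendant proposes): the plaintiff can get 36 next round, worth 0.64 × 36 = 23.04 now, so the defendant offers 23.04, keeping 76.96.
Round 2 (the plaintiff proposes): the defendant can get 76.96 next round, worth 0.64 × 76.96 = 49.2544 now; the plaintiff offers that and keeps 50.7456.
Round 1 (the defendant proposes): the plaintiff can get 50.7456 next round, worth 0.64 × 50.7456 = 32.477184 now. The defendant offers 32.477184 and keeps 100 − 32.477184 = 67.522816.

32.48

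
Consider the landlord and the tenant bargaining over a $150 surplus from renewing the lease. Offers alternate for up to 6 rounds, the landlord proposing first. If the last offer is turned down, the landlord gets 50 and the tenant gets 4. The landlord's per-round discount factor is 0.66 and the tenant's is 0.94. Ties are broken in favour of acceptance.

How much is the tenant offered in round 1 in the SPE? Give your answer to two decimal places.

113.86

Round 6 (the tenant proposes): the landlord gets 50 if talks fail, so the tenant offers 50 and keeps 100.
Round 5 (the landlord proposes): the tenant can get 100 next round, worth 0.94 × 100 = 94 now. The landlord offers 94 and keeps 150 − 94 = 56.
Round 4 (the tenant proposes): the landlord can get 56 next round, worth 0.66 × 56 = 36.96 now; the tenant offers that and keeps 113.04.
Round 3 (the landlord proposes): the tenant can get 113.04 next round, worth 0.94 × 113.04 = 106.2576 now. The landlord offers 106.2576 and keeps 150 − 106.2576 = 43.7424.
Round 2 (the tenant proposes): the landlord can get 43.7424 next round, worth 0.66 × 43.7424 = 28.869984 now; the tenant offers that and keeps 121.130016.
Round 1 (the landlord proposes): the tenant can get 121.130016 next round, worth 0.94 × 121.130016 = 113.86221504 now; the landlord offers that and keeps 36.13778496.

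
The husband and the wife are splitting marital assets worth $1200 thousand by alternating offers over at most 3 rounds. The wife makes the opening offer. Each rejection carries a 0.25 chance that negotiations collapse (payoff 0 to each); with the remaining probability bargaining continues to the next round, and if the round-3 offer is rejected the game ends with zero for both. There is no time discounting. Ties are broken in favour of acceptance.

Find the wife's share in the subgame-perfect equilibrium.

Round 3 (the wife proposes): the husband will accept anything ≥ 0, so the wife offers 0 and keeps 1200.
Round 2 (the husband proposes): rejecting gives the wife an expected 0.75 × 1200 = 900. The husband offers 900 and keeps 1200 − 900 = 300.
Round 1 (the wife proposes): rejecting gives the husband an expected 0.75 × 300 = 225, so the wife offers 225, keeping 975.

975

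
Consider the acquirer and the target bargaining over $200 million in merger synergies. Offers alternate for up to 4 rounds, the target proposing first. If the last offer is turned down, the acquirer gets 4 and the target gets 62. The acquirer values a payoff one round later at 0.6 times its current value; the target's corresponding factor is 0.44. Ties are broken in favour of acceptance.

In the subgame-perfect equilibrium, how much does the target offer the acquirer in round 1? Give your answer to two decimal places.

89.06

Round 4 (the acquirer proposes): the target gets 62 if talks fail, so the acquirer offers 62 and keeps 138.
Round 3 (the target proposes): the acquirer can get 138 next round, worth 0.6 × 138 = 82.8 now. The target offers 82.8 and keeps 200 − 82.8 = 117.2.
Round 2 (the acquirer proposes): the target can get 117.2 next round, worth 0.44 × 117.2 = 51.568 now. The acquirer offers 51.568 and keeps 200 − 51.568 = 148.432.
Round 1 (the target proposes): the acquirer can get 148.432 next round, worth 0.6 × 148.432 = 89.0592 now, so the target offers 89.0592, keeping 110.9408.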